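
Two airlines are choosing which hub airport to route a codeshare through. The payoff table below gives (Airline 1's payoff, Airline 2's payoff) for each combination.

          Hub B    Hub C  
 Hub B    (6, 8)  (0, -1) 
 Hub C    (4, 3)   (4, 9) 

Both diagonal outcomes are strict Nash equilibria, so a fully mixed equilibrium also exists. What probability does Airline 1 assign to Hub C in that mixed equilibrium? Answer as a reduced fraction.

3/5

Airline 1's mix p on Hub B must make Airline 2 indifferent between Hub B and Hub C.
Airline 2's payoff from Hub B: 8p + 3(1−p). From Hub C: (-1)p + 9(1−p).
Set equal: 9p = 6(1−p) → p = 6/15 = 2/5.
Probability on Hub C is 1 − 2/5 = 3/5.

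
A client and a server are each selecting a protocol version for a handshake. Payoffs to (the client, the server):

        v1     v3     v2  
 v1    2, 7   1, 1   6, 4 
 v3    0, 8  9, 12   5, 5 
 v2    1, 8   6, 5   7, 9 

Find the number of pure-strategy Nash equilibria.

Both v1: the client gets 2 (best alternative 1); the server gets 7 (best alternative 4). Neither deviates — NE.
Both v3: the client gets 9 (best alternative 6); the server gets 12 (best alternative 8). Neither deviates — NE.
Both v2: the client gets 7 (best alternative 6); the server gets 9 (best alternative 8). Neither deviates — NE.
(v1, v3) is not a NE: the client would switch to v3 (9 > 1).
No other cell survives both best-response checks, so there are 3 pure NE.

3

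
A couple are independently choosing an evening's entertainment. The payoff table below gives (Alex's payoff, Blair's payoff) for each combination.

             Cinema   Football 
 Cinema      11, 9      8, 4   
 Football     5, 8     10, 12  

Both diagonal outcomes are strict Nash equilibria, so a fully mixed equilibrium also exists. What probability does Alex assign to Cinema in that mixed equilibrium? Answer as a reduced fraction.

4/9

Alex's mix p on Cinema must make Blair indifferent between Cinema and Football.
Blair's payoff from Cinema: 9p + 8(1−p). From Football: 4p + 12(1−p).
Set equal: 5p = 4(1−p) → p = 4/9.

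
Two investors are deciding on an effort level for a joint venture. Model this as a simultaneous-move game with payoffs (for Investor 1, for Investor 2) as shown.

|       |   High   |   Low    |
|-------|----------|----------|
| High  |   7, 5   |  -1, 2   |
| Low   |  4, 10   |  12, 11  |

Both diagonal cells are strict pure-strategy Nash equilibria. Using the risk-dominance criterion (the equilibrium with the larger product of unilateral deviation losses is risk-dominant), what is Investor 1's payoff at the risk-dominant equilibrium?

12

At both High: Investor 1 loses 7 − 4 = 3 by deviating; Investor 2 loses 5 − 2 = 3. Product = 3·3 = 9.
At both Low: Investor 1 loses 12 − (-1) = 13 by deviating; Investor 2 loses 11 − 10 = 1. Product = 13·1 = 13.
13 > 9, so both Low is risk-dominant. Investor 1's payoff there is 12.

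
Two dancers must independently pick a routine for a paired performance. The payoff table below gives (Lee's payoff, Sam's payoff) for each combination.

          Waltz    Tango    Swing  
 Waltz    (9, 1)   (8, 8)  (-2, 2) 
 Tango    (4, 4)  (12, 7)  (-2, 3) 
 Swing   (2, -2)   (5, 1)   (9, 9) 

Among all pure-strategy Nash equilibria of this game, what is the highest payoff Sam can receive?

9

Both Tango is a pure NE (Lee: 12 ≥ 8; Sam: 7 ≥ 4). Sam gets 7.
Both Swing is a pure NE (Lee: 9 ≥ -2; Sam: 9 ≥ 1). Sam gets 9.
Every other cell has a profitable deviation for at least one player. Highest of {7, 9} is 9.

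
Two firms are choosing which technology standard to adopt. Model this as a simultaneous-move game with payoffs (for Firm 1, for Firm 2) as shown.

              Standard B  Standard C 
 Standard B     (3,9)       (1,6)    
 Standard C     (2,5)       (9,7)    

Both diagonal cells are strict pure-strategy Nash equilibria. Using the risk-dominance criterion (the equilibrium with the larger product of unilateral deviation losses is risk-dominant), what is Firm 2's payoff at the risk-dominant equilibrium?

7

At both Standard B: Firm 1 loses 3 − 2 = 1 by deviating; Firm 2 loses 9 − 6 = 3. Product = 1·3 = 3.
At both Standard C: Firm 1 loses 9 − 1 = 8 by deviating; Firm 2 loses 7 − 5 = 2. Product = 8·2 = 16.
16 > 3, so both Standard C is risk-dominant. Firm 2's payoff there is 7.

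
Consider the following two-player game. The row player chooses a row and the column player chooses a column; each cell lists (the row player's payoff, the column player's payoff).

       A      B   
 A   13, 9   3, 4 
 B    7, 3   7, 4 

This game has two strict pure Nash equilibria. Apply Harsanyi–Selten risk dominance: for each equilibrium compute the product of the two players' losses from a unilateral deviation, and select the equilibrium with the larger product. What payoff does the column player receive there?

9

At both A: the row player loses 13 − 7 = 6 by deviating; the column player loses 9 − 4 = 5. Product = 6·5 = 30.
At both B: the row player loses 7 − 3 = 4 by deviating; the column player loses 4 − 3 = 1. Product = 4·1 = 4.
30 > 4, so both A is risk-dominant. The column player's payoff there is 9.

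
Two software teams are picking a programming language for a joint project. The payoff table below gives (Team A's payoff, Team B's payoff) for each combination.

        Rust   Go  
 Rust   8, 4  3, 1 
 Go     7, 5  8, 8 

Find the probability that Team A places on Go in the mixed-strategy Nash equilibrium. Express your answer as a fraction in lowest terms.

1/2

Team A's mix p on Rust must make Team B indifferent between Rust and Go.
Team B's payoff from Rust: 4p + 5(1−p). From Go: 1p + 8(1−p).
Set equal: 3p = 3(1−p) → p = 3/6 = 1/2.
Probability on Go is 1 − 1/2 = 1/2.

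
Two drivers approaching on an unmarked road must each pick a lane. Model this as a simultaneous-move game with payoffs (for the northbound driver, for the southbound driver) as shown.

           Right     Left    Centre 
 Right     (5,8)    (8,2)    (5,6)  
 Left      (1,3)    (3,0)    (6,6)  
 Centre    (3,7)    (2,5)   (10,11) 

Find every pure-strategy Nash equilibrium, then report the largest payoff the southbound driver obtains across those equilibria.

Both Right is a pure NE (the northbound driver: 5 ≥ 3; the southbound driver: 8 ≥ 6). The southbound driver gets 8.
Both Centre is a pure NE (the northbound driver: 10 ≥ 6; the southbound driver: 11 ≥ 7). The southbound driver gets 11.
Every other cell has a profitable deviation for at least one player. Highest of {8, 11} is 11.

11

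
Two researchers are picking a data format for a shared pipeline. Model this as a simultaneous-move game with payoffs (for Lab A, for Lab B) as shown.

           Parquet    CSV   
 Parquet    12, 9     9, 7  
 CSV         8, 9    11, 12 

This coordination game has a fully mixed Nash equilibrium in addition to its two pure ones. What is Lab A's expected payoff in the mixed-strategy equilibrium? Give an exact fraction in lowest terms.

10

Lab B mixes with probability q on Parquet, chosen so Lab A is indifferent: 12q + 9(1−q) = 8q + 11(1−q) gives q = 1/3.
Lab A's expected payoff (from either row, since indifferent) is 12·1/3 + 9·2/3 = 10.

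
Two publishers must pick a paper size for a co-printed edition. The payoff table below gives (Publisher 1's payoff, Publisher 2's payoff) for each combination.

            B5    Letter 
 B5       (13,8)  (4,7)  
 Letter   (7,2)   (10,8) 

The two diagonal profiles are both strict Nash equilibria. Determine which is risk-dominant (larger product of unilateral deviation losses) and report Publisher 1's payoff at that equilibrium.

At both B5: Publisher 1 loses 13 − 7 = 6 by deviating; Publisher 2 loses 8 − 7 = 1. Product = 6·1 = 6.
At both Letter: Publisher 1 loses 10 − 4 = 6 by deviating; Publisher 2 loses 8 − 2 = 6. Product = 6·6 = 36.
36 > 6, so both Letter is risk-dominant. Publisher 1's payoff there is 10.

10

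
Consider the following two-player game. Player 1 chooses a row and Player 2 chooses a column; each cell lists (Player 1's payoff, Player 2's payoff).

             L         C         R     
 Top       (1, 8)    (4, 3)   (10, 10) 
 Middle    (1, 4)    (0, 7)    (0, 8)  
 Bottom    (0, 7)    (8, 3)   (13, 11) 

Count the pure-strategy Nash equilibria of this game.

1

(Bottom, R): Player 1 gets 13 (best alternative 10); Player 2 gets 11 (best alternative 7). Neither deviates — NE.
(Middle, C) is not a NE: Player 1 would switch to Bottom (8 > 0).
No other cell survives both best-response checks, so there is 1 pure NE.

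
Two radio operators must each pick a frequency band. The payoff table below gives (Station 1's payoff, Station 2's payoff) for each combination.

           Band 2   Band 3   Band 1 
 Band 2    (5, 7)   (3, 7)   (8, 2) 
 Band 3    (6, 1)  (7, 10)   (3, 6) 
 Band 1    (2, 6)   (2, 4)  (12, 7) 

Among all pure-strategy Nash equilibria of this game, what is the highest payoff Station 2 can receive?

10

Both Band 3 is a pure NE (Station 1: 7 ≥ 3; Station 2: 10 ≥ 6). Station 2 gets 10.
Both Band 1 is a pure NE (Station 1: 12 ≥ 8; Station 2: 7 ≥ 6). Station 2 gets 7.
Every other cell has a profitable deviation for at least one player. Highest of {10, 7} is 10.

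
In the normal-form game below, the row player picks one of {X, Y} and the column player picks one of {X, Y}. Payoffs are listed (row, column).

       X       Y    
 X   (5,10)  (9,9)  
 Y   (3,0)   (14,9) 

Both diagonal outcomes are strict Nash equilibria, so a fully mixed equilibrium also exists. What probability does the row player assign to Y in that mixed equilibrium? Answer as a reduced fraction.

The row player's mix p on X must make the column player indifferent between X and Y.
The column player's payoff from X: 10p + 0(1−p). From Y: 9p + 9(1−p).
Set equal: 1p = 9(1−p) → p = 9/10.
Probability on Y is 1 − 9/10 = 1/10.

1/10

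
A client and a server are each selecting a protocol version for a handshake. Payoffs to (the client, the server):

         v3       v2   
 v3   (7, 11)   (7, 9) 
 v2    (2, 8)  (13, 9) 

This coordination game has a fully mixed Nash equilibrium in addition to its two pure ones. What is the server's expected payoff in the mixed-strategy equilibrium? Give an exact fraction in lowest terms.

The client mixes with probability p on v3, chosen so the server is indifferent: 11p + 8(1−p) = 9p + 9(1−p) gives p = 1/3.
The server's expected payoff is 11·1/3 + 8·2/3 = 9.

9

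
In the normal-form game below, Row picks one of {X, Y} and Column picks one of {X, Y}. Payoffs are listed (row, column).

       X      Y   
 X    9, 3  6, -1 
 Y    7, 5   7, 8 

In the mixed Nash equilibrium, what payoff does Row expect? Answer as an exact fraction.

7

Column mixes with probability q on X, chosen so Row is indifferent: 9q + 6(1−q) = 7q + 7(1−q) gives q = 1/3.
Row's expected payoff (from either row, since indifferent) is 9·1/3 + 6·2/3 = 7.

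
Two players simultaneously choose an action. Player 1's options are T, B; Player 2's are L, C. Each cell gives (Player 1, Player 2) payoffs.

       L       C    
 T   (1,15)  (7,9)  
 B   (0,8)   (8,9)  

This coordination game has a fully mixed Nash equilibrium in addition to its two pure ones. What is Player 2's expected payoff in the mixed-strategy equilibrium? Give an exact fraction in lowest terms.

9

Player 1 mixes with probability p on T, chosen so Player 2 is indifferent: 15p + 8(1−p) = 9p + 9(1−p) gives p = 1/7.
Player 2's expected payoff is 15·1/7 + 8·6/7 = 9.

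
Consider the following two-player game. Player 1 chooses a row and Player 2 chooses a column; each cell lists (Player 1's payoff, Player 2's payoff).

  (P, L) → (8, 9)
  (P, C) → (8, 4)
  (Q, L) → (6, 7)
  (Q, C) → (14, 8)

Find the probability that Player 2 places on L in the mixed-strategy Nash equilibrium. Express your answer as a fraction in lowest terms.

Player 2's mix q on L must make Player 1 indifferent between P and Q.
Player 1's payoff from P: 8q + 8(1−q). From Q: 6q + 14(1−q).
Set equal: 2q = 6(1−q) → q = 6/8 = 3/4.

3/4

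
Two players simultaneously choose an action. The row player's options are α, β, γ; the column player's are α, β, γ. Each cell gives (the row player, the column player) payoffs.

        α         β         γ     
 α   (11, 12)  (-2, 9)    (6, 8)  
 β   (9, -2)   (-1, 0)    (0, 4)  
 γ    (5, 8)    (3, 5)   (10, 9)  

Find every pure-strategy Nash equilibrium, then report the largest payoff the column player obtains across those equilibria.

Both α is a pure NE (the row player: 11 ≥ 9; the column player: 12 ≥ 9). The column player gets 12.
Both γ is a pure NE (the row player: 10 ≥ 6; the column player: 9 ≥ 8). The column player gets 9.
Every other cell has a profitable deviation for at least one player. Highest of {12, 9} is 12.

12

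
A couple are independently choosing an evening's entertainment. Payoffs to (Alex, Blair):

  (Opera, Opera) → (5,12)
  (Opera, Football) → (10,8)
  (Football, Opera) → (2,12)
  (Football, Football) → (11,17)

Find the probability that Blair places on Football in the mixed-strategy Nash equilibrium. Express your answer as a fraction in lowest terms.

Blair's mix q on Opera must make Alex indifferent between Opera and Football.
Alex's payoff from Opera: 5q + 10(1−q). From Football: 2q + 11(1−q).
Set equal: 3q = 1(1−q) → q = 1/4.
Probability on Football is 1 − 1/4 = 3/4.

3/4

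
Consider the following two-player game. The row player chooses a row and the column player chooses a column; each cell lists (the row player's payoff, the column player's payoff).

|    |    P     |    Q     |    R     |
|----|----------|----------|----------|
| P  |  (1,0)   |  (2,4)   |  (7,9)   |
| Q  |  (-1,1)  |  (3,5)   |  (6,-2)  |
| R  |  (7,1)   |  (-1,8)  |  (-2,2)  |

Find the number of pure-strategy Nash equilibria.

2

(P, R): the row player gets 7 (best alternative 6); the column player gets 9 (best alternative 4). Neither deviates — NE.
Both Q: the row player gets 3 (best alternative 2); the column player gets 5 (best alternative 1). Neither deviates — NE.
Both R is not a NE: the row player would switch to P (7 > -2).
No other cell survives both best-response checks, so there are 2 pure NE.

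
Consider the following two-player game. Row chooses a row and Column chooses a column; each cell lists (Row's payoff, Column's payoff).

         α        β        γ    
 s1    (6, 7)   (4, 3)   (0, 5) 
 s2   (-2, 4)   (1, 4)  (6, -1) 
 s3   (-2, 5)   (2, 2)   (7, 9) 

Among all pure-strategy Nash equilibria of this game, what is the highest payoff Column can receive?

(s1, α) is a pure NE (Row: 6 ≥ -2; Column: 7 ≥ 5). Column gets 7.
(s3, γ) is a pure NE (Row: 7 ≥ 6; Column: 9 ≥ 5). Column gets 9.
Every other cell has a profitable deviation for at least one player. Highest of {7, 9} is 9.

9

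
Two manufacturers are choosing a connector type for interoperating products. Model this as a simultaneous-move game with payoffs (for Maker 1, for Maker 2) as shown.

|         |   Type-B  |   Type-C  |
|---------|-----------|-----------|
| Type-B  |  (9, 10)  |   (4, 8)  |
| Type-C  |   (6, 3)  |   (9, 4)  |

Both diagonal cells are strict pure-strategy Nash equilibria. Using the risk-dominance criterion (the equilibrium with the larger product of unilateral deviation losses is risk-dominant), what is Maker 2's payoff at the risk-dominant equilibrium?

At both Type-B: Maker 1 loses 9 − 6 = 3 by deviating; Maker 2 loses 10 − 8 = 2. Product = 3·2 = 6.
At both Type-C: Maker 1 loses 9 − 4 = 5 by deviating; Maker 2 loses 4 − 3 = 1. Product = 5·1 = 5.
6 > 5, so both Type-B is risk-dominant. Maker 2's payoff there is 10.

10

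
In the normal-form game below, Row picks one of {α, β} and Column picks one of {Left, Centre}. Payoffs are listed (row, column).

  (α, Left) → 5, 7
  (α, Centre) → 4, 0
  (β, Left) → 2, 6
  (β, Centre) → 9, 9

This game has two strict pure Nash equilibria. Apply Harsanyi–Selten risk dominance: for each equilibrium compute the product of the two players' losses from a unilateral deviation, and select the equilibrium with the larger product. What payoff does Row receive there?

At (α, Left): Row loses 5 − 2 = 3 by deviating; Column loses 7 − 0 = 7. Product = 3·7 = 21.
At (β, Centre): Row loses 9 − 4 = 5 by deviating; Column loses 9 − 6 = 3. Product = 5·3 = 15.
21 > 15, so (α, Left) is risk-dominant. Row's payoff there is 5.

5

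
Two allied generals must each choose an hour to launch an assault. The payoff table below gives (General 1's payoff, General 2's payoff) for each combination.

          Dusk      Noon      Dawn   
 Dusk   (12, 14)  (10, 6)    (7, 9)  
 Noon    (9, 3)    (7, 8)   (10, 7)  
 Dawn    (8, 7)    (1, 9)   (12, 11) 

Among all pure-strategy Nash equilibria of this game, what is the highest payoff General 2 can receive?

14

Both Dusk is a pure NE (General 1: 12 ≥ 9; General 2: 14 ≥ 9). General 2 gets 14.
Both Dawn is a pure NE (General 1: 12 ≥ 10; General 2: 11 ≥ 9). General 2 gets 11.
Every other cell has a profitable deviation for at least one player. Highest of {14, 11} is 14.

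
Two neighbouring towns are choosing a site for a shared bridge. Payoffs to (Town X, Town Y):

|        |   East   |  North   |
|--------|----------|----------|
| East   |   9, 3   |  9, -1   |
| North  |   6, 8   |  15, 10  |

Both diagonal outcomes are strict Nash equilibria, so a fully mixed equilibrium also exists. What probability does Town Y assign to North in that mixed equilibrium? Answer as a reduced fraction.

1/3

Town Y's mix q on East must make Town X indifferent between East and North.
Town X's payoff from East: 9q + 9(1−q). From North: 6q + 15(1−q).
Set equal: 3q = 6(1−q) → q = 6/9 = 2/3.
Probability on North is 1 − 2/3 = 1/3.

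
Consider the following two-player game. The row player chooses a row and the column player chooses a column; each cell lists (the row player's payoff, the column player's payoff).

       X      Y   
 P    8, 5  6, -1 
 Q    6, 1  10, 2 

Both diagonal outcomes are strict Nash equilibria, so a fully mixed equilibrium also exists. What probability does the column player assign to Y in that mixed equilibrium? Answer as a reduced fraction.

1/3

The column player's mix q on X must make the row player indifferent between P and Q.
The row player's payoff from P: 8q + 6(1−q). From Q: 6q + 10(1−q).
Set equal: 2q = 4(1−q) → q = 4/6 = 2/3.
Probability on Y is 1 − 2/3 = 1/3.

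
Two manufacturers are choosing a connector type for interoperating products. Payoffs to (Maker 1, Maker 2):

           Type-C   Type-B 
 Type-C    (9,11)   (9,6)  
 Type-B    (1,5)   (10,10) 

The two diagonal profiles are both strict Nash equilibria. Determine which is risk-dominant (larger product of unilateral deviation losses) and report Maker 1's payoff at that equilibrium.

9

At both Type-C: Maker 1 loses 9 − 1 = 8 by deviating; Maker 2 loses 11 − 6 = 5. Product = 8·5 = 40.
At both Type-B: Maker 1 loses 10 − 9 = 1 by deviating; Maker 2 loses 10 − 5 = 5. Product = 1·5 = 5.
40 > 5, so both Type-C is risk-dominant. Maker 1's payoff there is 9.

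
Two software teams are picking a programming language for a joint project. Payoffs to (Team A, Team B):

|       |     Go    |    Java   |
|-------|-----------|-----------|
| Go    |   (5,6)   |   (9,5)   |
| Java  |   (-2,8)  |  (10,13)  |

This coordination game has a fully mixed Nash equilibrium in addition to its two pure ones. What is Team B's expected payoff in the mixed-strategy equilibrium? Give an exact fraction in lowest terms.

19/3

Team A mixes with probability p on Go, chosen so Team B is indifferent: 6p + 8(1−p) = 5p + 13(1−p) gives p = 5/6.
Team B's expected payoff is 6·5/6 + 8·1/6 = 19/3.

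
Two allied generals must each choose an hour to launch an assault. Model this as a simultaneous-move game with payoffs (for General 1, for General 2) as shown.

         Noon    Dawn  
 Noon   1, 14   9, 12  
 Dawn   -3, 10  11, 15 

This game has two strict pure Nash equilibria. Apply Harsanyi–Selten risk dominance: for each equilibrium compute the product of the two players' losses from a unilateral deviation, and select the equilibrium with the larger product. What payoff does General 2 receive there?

At both Noon: General 1 loses 1 − (-3) = 4 by deviating; General 2 loses 14 − 12 = 2. Product = 4·2 = 8.
At both Dawn: General 1 loses 11 − 9 = 2 by deviating; General 2 loses 15 − 10 = 5. Product = 2·5 = 10.
10 > 8, so both Dawn is risk-dominant. General 2's payoff there is 15.

15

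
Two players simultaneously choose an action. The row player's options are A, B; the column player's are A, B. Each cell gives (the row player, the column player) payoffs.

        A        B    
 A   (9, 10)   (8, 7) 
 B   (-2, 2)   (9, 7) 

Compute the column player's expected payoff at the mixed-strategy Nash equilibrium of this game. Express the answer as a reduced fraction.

The row player mixes with probability p on A, chosen so the column player is indifferent: 10p + 2(1−p) = 7p + 7(1−p) gives p = 5/8.
The column player's expected payoff is 10·5/8 + 2·3/8 = 7.

7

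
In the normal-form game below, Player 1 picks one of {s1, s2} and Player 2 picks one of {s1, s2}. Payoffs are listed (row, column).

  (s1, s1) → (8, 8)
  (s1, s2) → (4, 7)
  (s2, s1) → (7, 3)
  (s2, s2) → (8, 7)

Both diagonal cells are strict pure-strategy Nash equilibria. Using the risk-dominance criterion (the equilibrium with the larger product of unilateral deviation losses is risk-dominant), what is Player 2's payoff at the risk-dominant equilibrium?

7

At both s1: Player 1 loses 8 − 7 = 1 by deviating; Player 2 loses 8 − 7 = 1. Product = 1·1 = 1.
At both s2: Player 1 loses 8 − 4 = 4 by deviating; Player 2 loses 7 − 3 = 4. Product = 4·4 = 16.
16 > 1, so both s2 is risk-dominant. Player 2's payoff there is 7.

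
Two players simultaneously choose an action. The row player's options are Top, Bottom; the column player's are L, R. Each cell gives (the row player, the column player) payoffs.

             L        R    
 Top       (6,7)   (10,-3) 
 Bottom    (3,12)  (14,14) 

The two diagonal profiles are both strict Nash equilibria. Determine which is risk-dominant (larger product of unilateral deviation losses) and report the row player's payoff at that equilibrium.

6

At (Top, L): the row player loses 6 − 3 = 3 by deviating; the column player loses 7 − (-3) = 10. Product = 3·10 = 30.
At (Bottom, R): the row player loses 14 − 10 = 4 by deviating; the column player loses 14 − 12 = 2. Product = 4·2 = 8.
30 > 8, so (Top, L) is risk-dominant. The row player's payoff there is 6.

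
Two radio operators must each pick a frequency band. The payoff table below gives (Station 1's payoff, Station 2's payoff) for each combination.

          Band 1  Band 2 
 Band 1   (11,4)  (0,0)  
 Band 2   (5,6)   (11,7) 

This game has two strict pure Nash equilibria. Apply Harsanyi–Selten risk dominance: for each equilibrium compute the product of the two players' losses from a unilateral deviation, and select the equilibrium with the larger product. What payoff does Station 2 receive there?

4

At both Band 1: Station 1 loses 11 − 5 = 6 by deviating; Station 2 loses 4 − 0 = 4. Product = 6·4 = 24.
At both Band 2: Station 1 loses 11 − 0 = 11 by deviating; Station 2 loses 7 − 6 = 1. Product = 11·1 = 11.
24 > 11, so both Band 1 is risk-dominant. Station 2's payoff there is 4.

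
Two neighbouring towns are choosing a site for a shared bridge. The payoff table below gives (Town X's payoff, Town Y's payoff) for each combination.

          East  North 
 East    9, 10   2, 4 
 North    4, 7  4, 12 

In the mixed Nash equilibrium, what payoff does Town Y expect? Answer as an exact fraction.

Town X mixes with probability p on East, chosen so Town Y is indifferent: 10p + 7(1−p) = 4p + 12(1−p) gives p = 5/11.
Town Y's expected payoff is 10·5/11 + 7·6/11 = 92/11.

92/11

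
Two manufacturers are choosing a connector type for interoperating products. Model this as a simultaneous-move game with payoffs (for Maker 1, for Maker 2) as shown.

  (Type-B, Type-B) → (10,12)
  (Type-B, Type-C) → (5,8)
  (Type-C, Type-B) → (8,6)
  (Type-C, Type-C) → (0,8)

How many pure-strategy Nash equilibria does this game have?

1

Both Type-B: Maker 1 gets 10 (best alternative 8); Maker 2 gets 12 (best alternative 8). Neither deviates — NE.
Both Type-C is not a NE: Maker 1 would switch to Type-B (5 > 0).
No other cell survives both best-response checks, so there is 1 pure NE.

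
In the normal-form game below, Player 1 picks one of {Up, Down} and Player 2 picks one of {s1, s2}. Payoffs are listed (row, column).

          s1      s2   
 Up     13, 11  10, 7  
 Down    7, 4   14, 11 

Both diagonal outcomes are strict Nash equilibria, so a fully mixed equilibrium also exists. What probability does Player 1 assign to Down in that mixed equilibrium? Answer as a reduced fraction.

4/11

Player 1's mix p on Up must make Player 2 indifferent between s1 and s2.
Player 2's payoff from s1: 11p + 4(1−p). From s2: 7p + 11(1−p).
Set equal: 4p = 7(1−p) → p = 7/11.
Probability on Down is 1 − 7/11 = 4/11.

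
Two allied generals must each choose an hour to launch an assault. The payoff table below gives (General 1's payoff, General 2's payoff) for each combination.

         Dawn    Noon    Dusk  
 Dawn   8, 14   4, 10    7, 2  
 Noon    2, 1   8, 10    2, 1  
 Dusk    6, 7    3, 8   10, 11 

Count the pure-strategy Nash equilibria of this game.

Both Dawn: General 1 gets 8 (best alternative 6); General 2 gets 14 (best alternative 10). Neither deviates — NE.
Both Noon: General 1 gets 8 (best alternative 4); General 2 gets 10 (best alternative 1). Neither deviates — NE.
Both Dusk: General 1 gets 10 (best alternative 7); General 2 gets 11 (best alternative 8). Neither deviates — NE.
(Dawn, Dusk) is not a NE: General 1 would switch to Dusk (10 > 7).
No other cell survives both best-response checks, so there are 3 pure NE.

3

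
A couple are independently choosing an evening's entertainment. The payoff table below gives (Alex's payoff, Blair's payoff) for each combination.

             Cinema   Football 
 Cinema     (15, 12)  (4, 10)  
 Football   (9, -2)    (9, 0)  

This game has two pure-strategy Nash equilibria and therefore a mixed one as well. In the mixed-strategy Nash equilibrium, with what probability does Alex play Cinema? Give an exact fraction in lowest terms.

Alex's mix p on Cinema must make Blair indifferent between Cinema and Football.
Blair's payoff from Cinema: 12p + (-2)(1−p). From Football: 10p + 0(1−p).
Set equal: 2p = 2(1−p) → p = 2/4 = 1/2.

1/2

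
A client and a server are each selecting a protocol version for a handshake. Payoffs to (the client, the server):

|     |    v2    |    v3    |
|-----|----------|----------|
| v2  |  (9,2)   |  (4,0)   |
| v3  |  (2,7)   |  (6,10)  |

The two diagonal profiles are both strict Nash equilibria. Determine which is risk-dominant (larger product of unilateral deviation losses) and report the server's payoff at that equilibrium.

2

At both v2: the client loses 9 − 2 = 7 by deviating; the server loses 2 − 0 = 2. Product = 7·2 = 14.
At both v3: the client loses 6 − 4 = 2 by deviating; the server loses 10 − 7 = 3. Product = 2·3 = 6.
14 > 6, so both v2 is risk-dominant. The server's payoff there is 2.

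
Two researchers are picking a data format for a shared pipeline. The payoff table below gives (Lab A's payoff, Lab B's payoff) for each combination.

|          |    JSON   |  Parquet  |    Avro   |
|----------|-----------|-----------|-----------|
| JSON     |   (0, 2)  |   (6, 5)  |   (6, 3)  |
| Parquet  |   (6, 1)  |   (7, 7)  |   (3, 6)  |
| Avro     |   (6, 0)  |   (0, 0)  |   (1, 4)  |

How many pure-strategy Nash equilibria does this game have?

1

Both Parquet: Lab A gets 7 (best alternative 6); Lab B gets 7 (best alternative 6). Neither deviates — NE.
Both Avro is not a NE: Lab A would switch to JSON (6 > 1).
No other cell survives both best-response checks, so there is 1 pure NE.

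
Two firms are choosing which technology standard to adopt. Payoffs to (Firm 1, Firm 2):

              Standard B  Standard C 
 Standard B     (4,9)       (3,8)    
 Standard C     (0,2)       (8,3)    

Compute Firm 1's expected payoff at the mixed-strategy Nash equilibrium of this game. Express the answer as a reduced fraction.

Firm 2 mixes with probability q on Standard B, chosen so Firm 1 is indifferent: 4q + 3(1−q) = 0q + 8(1−q) gives q = 5/9.
Firm 1's expected payoff (from either row, since indifferent) is 4·5/9 + 3·4/9 = 32/9.

32/9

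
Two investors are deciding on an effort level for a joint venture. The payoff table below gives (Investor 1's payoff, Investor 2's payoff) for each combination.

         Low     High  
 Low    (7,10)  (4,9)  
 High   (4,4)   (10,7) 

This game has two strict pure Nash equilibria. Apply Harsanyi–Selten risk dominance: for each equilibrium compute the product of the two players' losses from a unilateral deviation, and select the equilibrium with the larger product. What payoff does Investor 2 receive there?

At both Low: Investor 1 loses 7 − 4 = 3 by deviating; Investor 2 loses 10 − 9 = 1. Product = 3·1 = 3.
At both High: Investor 1 loses 10 − 4 = 6 by deviating; Investor 2 loses 7 − 4 = 3. Product = 6·3 = 18.
18 > 3, so both High is risk-dominant. Investor 2's payoff there is 7.

7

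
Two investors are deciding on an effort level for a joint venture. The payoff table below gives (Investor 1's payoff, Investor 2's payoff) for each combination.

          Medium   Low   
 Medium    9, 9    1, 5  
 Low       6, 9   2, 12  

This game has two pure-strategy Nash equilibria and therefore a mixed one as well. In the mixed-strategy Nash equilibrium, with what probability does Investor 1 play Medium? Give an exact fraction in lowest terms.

Investor 1's mix p on Medium must make Investor 2 indifferent between Medium and Low.
Investor 2's payoff from Medium: 9p + 9(1−p). From Low: 5p + 12(1−p).
Set equal: 4p = 3(1−p) → p = 3/7.

3/7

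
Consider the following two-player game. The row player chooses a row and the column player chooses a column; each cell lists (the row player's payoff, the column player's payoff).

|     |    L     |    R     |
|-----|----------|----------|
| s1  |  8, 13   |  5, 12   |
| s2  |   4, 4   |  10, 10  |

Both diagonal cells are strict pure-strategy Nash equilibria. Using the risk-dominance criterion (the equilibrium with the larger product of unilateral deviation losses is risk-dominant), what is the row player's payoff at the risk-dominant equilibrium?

10

At (s1, L): the row player loses 8 − 4 = 4 by deviating; the column player loses 13 − 12 = 1. Product = 4·1 = 4.
At (s2, R): the row player loses 10 − 5 = 5 by deviating; the column player loses 10 − 4 = 6. Product = 5·6 = 30.
30 > 4, so (s2, R) is risk-dominant. The row player's payoff there is 10.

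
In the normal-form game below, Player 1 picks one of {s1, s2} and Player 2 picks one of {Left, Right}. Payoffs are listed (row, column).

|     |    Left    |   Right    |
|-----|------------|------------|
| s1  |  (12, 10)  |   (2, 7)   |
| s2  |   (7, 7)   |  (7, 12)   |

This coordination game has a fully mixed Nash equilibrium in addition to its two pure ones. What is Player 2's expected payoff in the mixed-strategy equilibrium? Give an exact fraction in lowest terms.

Player 1 mixes with probability p on s1, chosen so Player 2 is indifferent: 10p + 7(1−p) = 7p + 12(1−p) gives p = 5/8.
Player 2's expected payoff is 10·5/8 + 7·3/8 = 71/8.

71/8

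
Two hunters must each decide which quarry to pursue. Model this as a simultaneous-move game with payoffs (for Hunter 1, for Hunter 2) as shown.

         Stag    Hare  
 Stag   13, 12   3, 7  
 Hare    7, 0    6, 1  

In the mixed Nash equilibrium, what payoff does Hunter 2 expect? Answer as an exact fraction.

2

Hunter 1 mixes with probability p on Stag, chosen so Hunter 2 is indifferent: 12p + 0(1−p) = 7p + 1(1−p) gives p = 1/6.
Hunter 2's expected payoff is 12·1/6 + 0·5/6 = 2.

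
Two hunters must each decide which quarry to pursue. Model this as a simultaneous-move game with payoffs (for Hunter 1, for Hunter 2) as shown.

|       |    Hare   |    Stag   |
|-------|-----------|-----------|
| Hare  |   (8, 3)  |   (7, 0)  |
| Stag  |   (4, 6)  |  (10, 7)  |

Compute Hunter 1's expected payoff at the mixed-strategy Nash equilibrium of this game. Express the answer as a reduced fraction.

Hunter 2 mixes with probability q on Hare, chosen so Hunter 1 is indifferent: 8q + 7(1−q) = 4q + 10(1−q) gives q = 3/7.
Hunter 1's expected payoff (from either row, since indifferent) is 8·3/7 + 7·4/7 = 52/7.

52/7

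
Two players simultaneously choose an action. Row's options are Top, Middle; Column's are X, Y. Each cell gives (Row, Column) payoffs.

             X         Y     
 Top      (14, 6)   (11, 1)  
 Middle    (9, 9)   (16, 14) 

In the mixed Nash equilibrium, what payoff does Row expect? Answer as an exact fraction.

25/2

Column mixes with probability q on X, chosen so Row is indifferent: 14q + 11(1−q) = 9q + 16(1−q) gives q = 1/2.
Row's expected payoff (from either row, since indifferent) is 14·1/2 + 11·1/2 = 25/2.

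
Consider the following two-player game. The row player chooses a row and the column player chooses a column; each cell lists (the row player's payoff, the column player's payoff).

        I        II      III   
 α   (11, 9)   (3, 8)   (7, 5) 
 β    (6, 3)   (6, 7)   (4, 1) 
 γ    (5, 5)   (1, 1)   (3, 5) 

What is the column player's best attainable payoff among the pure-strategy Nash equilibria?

9

(α, I) is a pure NE (the row player: 11 ≥ 6; the column player: 9 ≥ 8). The column player gets 9.
(β, II) is a pure NE (the row player: 6 ≥ 3; the column player: 7 ≥ 3). The column player gets 7.
Every other cell has a profitable deviation for at least one player. Highest of {9, 7} is 9.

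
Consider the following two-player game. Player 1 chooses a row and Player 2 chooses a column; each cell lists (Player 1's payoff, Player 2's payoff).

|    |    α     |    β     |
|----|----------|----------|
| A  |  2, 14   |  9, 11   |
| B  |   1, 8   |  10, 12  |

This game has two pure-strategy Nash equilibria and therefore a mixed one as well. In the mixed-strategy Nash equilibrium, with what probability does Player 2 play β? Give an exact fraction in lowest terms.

1/2

Player 2's mix q on α must make Player 1 indifferent between A and B.
Player 1's payoff from A: 2q + 9(1−q). From B: 1q + 10(1−q).
Set equal: 1q = 1(1−q) → q = 1/2.
Probability on β is 1 − 1/2 = 1/2.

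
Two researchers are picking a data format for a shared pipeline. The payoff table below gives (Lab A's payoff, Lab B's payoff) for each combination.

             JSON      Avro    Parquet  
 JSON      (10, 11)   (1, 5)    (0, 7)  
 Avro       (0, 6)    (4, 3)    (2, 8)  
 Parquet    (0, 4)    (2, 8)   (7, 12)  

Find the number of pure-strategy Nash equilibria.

2

Both JSON: Lab A gets 10 (best alternative 0); Lab B gets 11 (best alternative 7). Neither deviates — NE.
Both Parquet: Lab A gets 7 (best alternative 2); Lab B gets 12 (best alternative 8). Neither deviates — NE.
Both Avro is not a NE: Lab B would switch to Parquet (8 > 3).
No other cell survives both best-response checks, so there are 2 pure NE.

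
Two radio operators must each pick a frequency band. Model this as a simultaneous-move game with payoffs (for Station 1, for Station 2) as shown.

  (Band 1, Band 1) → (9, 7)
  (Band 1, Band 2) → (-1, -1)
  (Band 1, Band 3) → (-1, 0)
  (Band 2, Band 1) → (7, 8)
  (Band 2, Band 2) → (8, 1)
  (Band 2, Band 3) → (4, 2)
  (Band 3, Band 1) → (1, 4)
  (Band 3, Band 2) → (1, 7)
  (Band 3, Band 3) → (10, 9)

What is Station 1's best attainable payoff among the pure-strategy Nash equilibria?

Both Band 1 is a pure NE (Station 1: 9 ≥ 7; Station 2: 7 ≥ 0). Station 1 gets 9.
Both Band 3 is a pure NE (Station 1: 10 ≥ 4; Station 2: 9 ≥ 7). Station 1 gets 10.
Every other cell has a profitable deviation for at least one player. Highest of {9, 10} is 10.

10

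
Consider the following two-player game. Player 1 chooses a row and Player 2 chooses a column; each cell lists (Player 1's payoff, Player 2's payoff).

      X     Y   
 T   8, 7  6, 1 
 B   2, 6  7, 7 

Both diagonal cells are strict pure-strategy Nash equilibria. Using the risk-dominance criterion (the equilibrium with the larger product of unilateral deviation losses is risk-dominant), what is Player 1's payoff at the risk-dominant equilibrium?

8

At (T, X): Player 1 loses 8 − 2 = 6 by deviating; Player 2 loses 7 − 1 = 6. Product = 6·6 = 36.
At (B, Y): Player 1 loses 7 − 6 = 1 by deviating; Player 2 loses 7 − 6 = 1. Product = 1·1 = 1.
36 > 1, so (T, X) is risk-dominant. Player 1's payoff there is 8.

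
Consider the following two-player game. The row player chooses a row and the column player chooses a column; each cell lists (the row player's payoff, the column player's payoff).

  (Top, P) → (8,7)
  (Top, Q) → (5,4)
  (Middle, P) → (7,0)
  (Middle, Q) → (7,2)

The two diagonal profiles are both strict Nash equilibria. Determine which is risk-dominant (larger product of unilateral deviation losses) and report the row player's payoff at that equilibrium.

At (Top, P): the row player loses 8 − 7 = 1 by deviating; the column player loses 7 − 4 = 3. Product = 1·3 = 3.
At (Middle, Q): the row player loses 7 − 5 = 2 by deviating; the column player loses 2 − 0 = 2. Product = 2·2 = 4.
4 > 3, so (Middle, Q) is risk-dominant. The row player's payoff there is 7.

7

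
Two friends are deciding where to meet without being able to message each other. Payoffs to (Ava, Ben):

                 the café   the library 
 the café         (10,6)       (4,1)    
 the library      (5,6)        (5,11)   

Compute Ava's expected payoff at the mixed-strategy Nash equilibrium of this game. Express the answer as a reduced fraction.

Ben mixes with probability q on the café, chosen so Ava is indifferent: 10q + 4(1−q) = 5q + 5(1−q) gives q = 1/6.
Ava's expected payoff (from either row, since indifferent) is 10·1/6 + 4·5/6 = 5.

5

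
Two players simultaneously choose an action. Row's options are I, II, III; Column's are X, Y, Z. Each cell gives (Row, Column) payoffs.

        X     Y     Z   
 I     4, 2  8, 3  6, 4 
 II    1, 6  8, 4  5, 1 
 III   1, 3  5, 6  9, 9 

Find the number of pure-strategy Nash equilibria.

(III, Z): Row gets 9 (best alternative 6); Column gets 9 (best alternative 6). Neither deviates — NE.
(II, Y) is not a NE: Column would switch to X (6 > 4).
No other cell survives both best-response checks, so there is 1 pure NE.

1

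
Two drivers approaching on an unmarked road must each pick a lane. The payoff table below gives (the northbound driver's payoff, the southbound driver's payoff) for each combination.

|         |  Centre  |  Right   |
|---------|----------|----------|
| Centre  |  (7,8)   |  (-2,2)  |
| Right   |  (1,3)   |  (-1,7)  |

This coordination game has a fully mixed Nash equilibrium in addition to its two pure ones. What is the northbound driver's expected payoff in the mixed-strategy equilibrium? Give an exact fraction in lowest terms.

-5/7

The southbound driver mixes with probability q on Centre, chosen so the northbound driver is indifferent: 7q + (-2)(1−q) = 1q + (-1)(1−q) gives q = 1/7.
The northbound driver's expected payoff (from either row, since indifferent) is 7·1/7 + (-2)·6/7 = -5/7.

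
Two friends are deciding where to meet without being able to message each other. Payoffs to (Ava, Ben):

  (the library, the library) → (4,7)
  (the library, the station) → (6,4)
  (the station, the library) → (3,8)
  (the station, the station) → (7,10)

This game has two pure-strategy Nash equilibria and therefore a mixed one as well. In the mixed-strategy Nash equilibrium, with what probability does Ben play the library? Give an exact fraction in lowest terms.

Ben's mix q on the library must make Ava indifferent between the library and the station.
Ava's payoff from the library: 4q + 6(1−q). From the station: 3q + 7(1−q).
Set equal: 1q = 1(1−q) → q = 1/2.

1/2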